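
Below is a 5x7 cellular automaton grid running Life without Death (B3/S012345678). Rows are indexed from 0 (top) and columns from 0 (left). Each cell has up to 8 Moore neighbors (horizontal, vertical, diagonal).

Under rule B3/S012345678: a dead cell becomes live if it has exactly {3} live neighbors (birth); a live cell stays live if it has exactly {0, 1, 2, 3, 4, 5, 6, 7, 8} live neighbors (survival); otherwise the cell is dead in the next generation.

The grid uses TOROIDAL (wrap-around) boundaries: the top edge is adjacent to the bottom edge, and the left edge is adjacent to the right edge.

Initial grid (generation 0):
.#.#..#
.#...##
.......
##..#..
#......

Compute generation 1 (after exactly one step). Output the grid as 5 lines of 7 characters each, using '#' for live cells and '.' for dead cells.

Simulating step by step:
Generation 0 (given above): 10 live cells
Generation 1: 18 live cells
(generation 1 grid is the final answer)

Answer: .###.##
.##..##
.#...##
##..#..
#.#...#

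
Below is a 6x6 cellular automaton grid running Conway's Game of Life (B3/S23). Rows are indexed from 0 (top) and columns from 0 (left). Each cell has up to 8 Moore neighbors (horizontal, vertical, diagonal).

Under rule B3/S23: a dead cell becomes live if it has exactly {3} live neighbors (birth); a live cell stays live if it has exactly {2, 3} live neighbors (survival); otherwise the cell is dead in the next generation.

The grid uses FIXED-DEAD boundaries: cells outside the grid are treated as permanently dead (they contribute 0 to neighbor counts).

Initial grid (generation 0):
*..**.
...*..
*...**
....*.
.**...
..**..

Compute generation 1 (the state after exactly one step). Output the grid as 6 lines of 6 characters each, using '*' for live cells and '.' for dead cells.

Simulating step by step:
Generation 0 (given above): 12 live cells
Generation 1: 16 live cells
(generation 1 grid is the final answer)

Answer: ...**.
...*.*
...***
.*.***
.**...
.***..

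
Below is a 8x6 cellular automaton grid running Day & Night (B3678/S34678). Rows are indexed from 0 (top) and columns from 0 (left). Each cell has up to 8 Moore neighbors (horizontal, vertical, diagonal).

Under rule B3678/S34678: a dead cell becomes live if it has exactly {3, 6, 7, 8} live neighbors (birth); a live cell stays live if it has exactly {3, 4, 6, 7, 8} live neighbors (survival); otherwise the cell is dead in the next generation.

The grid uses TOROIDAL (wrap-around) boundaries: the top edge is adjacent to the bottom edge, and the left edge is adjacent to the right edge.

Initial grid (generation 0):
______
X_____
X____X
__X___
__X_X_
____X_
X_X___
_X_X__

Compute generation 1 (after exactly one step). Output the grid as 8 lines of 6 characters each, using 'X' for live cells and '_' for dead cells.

Answer: ______
_____X
_X____
_X_X_X
______
_X___X
_X_X__
__X___

Derivation:
Simulating step by step:
Generation 0 (given above): 11 live cells
Generation 1: 10 live cells
(generation 1 grid is the final answer)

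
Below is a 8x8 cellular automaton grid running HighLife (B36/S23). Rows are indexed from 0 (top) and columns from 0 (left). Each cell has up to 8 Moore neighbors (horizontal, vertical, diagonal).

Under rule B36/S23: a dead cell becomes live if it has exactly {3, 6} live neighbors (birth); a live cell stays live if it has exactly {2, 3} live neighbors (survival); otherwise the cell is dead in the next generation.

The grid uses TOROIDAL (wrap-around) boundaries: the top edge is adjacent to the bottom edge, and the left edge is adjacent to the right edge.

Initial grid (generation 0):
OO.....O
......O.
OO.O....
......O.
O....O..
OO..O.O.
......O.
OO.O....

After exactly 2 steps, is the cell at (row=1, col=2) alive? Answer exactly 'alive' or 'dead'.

Simulating step by step:
Generation 0 (given above): 18 live cells
Generation 1: 19 live cells
.OO....O
..O.....
.......O
OO.....O
OO...OO.
OO....O.
..O..O..
.OO.....
Generation 2: 19 live cells
O..O....
OOO.....
.O.....O
.O......
..O..OOO
O.O...O.
O.O.....
O..O....

Cell (1,2) at generation 2: 1 -> alive

Answer: alive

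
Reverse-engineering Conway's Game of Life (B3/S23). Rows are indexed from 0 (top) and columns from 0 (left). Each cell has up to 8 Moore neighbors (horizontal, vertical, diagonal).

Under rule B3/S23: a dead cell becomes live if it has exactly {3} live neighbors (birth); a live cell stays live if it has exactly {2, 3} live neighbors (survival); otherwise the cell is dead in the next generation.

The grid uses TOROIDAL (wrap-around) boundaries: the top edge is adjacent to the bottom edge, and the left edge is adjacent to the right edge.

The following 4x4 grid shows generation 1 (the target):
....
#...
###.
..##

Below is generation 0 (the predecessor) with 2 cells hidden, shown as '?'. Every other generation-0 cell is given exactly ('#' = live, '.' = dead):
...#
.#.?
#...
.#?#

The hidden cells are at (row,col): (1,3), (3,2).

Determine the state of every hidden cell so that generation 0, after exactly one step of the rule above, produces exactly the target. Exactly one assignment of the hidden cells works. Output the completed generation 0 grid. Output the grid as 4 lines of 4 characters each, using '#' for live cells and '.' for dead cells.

Hidden generation-0 cells (in order): (1,3), (3,2).
A hidden cell only influences target cells in its own 3x3 neighborhood. Try each of the 2^2 = 4 assignments, step the completed generation 0 forward once under B3/S23, and compare with the target:
  (1,3)=. (3,2)=. -> step reproduces the target at every cell -> ACCEPT
  (1,3)=. (3,2)=# -> step gives (0,1)='#' but target has '.' -> reject
  (1,3)=# (3,2)=. -> step gives (0,3)='#' but target has '.' -> reject
  (1,3)=# (3,2)=# -> step gives (0,1)='#' but target has '.' -> reject
Unique solution: (1,3)=dead, (3,2)=dead.
Check: live-neighbor counts of every cell in the completed generation 0:
4241
3122
3332
4132
Applying B3/S23 to generation 0 with these counts gives:
....
#...
###.
..##
which matches the target exactly.

Answer: ...#
.#..
#...
.#.#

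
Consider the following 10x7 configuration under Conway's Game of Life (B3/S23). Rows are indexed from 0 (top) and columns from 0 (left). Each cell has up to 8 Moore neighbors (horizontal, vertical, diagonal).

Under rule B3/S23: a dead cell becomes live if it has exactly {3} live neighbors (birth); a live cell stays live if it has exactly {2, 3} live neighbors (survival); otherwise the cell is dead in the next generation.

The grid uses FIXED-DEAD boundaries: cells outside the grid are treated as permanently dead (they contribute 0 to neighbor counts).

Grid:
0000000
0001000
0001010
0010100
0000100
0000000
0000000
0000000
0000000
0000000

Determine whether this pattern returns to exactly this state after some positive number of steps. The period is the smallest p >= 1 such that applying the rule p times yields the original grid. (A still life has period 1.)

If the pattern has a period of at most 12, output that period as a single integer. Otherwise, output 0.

Simulating and comparing each generation to the original:
Gen 0 (original, given above): 6 live cells
Gen 1: 6 live cells, differs from original
Gen 2: 6 live cells, MATCHES original -> period = 2

Answer: 2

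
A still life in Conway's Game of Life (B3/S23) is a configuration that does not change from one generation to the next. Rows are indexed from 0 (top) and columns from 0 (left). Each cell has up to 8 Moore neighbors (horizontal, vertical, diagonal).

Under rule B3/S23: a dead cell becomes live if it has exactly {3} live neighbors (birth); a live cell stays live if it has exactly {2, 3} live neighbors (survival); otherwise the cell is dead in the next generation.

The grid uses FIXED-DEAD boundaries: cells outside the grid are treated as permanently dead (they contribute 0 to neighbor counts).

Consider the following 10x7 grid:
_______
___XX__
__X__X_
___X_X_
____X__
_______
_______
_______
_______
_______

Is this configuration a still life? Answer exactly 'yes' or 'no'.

Compute generation 1 and compare to generation 0 (given above):
Generation 1:
_______
___XX__
__X__X_
___X_X_
____X__
_______
_______
_______
_______
_______
The grids are IDENTICAL -> still life.

Answer: yes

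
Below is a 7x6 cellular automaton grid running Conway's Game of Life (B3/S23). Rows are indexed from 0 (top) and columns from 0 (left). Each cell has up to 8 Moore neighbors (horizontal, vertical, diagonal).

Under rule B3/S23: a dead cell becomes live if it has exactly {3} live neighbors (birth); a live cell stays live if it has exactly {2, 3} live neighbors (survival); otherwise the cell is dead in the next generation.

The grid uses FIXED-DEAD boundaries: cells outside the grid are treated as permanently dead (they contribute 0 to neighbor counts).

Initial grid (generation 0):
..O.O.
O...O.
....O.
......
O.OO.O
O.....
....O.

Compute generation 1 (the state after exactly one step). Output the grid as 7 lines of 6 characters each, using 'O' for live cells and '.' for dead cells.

Simulating step by step:
Generation 0 (given above): 11 live cells
Generation 1: 9 live cells
(generation 1 grid is the final answer)

Answer: ...O..
....OO
......
...OO.
.O....
.O.OO.
......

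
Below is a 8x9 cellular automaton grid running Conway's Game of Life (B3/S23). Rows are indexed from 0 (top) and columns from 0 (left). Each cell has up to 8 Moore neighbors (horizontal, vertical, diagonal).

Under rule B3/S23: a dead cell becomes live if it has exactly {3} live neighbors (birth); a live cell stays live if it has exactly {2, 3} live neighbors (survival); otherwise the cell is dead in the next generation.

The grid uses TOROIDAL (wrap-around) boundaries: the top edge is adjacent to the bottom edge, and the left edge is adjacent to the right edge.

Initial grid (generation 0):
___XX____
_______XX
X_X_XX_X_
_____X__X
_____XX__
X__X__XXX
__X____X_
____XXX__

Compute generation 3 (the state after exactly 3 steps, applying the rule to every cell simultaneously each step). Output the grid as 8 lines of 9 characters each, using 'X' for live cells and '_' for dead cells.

Simulating step by step:
Generation 0 (given above): 23 live cells
Generation 1: 24 live cells
___XX_XX_
_____XXXX
X___XX_X_
_______XX
X___XX___
_____X__X
___XX____
____XXX__
Generation 2: 19 live cells
___X____X
___X_____
X___XX___
X______X_
X___XXXX_
___X_X___
___X__X__
______XX_
Generation 3: 18 live cells
(generation 3 grid is the final answer)

Answer: _______X_
___X_____
____X___X
XX_____X_
____XX_X_
___X___X_
____XXXX_
______XX_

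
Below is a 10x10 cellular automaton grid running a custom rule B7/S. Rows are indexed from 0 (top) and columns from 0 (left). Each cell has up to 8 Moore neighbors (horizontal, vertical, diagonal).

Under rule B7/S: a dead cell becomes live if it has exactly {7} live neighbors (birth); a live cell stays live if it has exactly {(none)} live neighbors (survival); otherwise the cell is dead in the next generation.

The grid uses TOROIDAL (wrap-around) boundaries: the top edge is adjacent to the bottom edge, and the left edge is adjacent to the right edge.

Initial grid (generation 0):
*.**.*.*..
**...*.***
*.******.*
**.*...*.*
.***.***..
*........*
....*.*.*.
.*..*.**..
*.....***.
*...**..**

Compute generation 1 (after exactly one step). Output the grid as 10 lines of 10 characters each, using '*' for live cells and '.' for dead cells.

Answer: .........*
......*...
........*.
..*...*...
..........
..........
..........
..........
..........
..........

Derivation:
Simulating step by step:
Generation 0 (given above): 48 live cells
Generation 1: 5 live cells
(generation 1 grid is the final answer)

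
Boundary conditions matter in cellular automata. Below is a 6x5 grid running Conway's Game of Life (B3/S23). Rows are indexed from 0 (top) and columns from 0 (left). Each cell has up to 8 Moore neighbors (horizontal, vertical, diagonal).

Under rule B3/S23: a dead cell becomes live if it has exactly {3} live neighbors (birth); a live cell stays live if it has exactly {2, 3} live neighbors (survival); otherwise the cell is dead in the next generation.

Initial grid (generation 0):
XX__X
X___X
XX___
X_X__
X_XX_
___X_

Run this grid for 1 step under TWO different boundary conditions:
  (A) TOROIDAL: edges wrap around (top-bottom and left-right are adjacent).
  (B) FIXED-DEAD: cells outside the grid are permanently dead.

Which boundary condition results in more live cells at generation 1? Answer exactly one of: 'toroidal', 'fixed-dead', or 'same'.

Answer: fixed-dead

Derivation:
Under TOROIDAL boundary, generation 1:
_X_X_
_____
_____
X_XX_
__XX_
___X_
Population = 8

Under FIXED-DEAD boundary, generation 1:
XX___
_____
X____
X_XX_
__XX_
__XX_
Population = 10

Comparison: toroidal=8, fixed-dead=10 -> fixed-dead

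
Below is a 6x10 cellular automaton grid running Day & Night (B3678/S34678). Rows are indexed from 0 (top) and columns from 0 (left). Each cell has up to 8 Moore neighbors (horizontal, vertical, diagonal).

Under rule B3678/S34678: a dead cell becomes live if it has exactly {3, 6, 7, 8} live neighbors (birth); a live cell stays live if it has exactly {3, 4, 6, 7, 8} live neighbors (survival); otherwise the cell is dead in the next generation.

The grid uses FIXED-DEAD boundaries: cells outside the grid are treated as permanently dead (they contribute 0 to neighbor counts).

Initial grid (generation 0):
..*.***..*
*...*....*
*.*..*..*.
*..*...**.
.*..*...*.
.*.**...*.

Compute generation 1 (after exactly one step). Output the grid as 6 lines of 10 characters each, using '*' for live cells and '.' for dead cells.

Answer: ...*.*....
....*.*.*.
...**..***
..*.*..***
*...*...**
..*.......

Derivation:
Simulating step by step:
Generation 0 (given above): 23 live cells
Generation 1: 20 live cells
(generation 1 grid is the final answer)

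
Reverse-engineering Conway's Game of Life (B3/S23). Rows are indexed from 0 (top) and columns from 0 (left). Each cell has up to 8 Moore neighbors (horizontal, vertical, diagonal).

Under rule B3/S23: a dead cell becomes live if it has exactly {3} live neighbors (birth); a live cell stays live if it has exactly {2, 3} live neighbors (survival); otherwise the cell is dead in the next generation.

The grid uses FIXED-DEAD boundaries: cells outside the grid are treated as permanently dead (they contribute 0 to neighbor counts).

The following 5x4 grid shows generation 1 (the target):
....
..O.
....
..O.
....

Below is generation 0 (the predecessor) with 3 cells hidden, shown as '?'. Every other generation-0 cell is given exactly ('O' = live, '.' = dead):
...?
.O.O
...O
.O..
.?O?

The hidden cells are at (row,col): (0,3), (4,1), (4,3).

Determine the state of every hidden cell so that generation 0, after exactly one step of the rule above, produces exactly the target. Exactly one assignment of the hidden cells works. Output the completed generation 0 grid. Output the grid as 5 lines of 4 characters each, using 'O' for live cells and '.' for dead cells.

Answer: ....
.O.O
...O
.O..
..O.

Derivation:
Hidden generation-0 cells (in order): (0,3), (4,1), (4,3).
A hidden cell only influences target cells in its own 3x3 neighborhood. Try each of the 2^3 = 8 assignments, step the completed generation 0 forward once under B3/S23, and compare with the target:
  (0,3)=. (4,1)=. (4,3)=. -> step reproduces the target at every cell -> ACCEPT
  (0,3)=. (4,1)=. (4,3)=O -> step gives (3,2)='.' but target has 'O' -> reject
  (0,3)=. (4,1)=O (4,3)=. -> step gives (3,1)='O' but target has '.' -> reject
  (0,3)=. (4,1)=O (4,3)=O -> step gives (3,1)='O' but target has '.' -> reject
  (0,3)=O (4,1)=. (4,3)=. -> step gives (0,2)='O' but target has '.' -> reject
  (0,3)=O (4,1)=. (4,3)=O -> step gives (0,2)='O' but target has '.' -> reject
  (0,3)=O (4,1)=O (4,3)=. -> step gives (0,2)='O' but target has '.' -> reject
  (0,3)=O (4,1)=O (4,3)=O -> step gives (0,2)='O' but target has '.' -> reject
Unique solution: (0,3)=dead, (4,1)=dead, (4,3)=dead.
Check: live-neighbor counts of every cell in the completed generation 0:
1121
1031
2241
1132
1211
Applying B3/S23 to generation 0 with these counts gives:
....
..O.
....
..O.
....
which matches the target exactly.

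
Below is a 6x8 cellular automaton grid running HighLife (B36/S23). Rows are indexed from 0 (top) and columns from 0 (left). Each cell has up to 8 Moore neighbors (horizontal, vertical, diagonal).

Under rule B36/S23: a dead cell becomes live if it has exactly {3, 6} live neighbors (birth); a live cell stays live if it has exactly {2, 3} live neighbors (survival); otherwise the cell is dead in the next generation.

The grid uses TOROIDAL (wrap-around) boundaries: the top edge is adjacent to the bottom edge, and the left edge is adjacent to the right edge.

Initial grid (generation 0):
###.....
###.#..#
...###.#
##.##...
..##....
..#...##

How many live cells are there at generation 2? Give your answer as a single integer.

Answer: 11

Derivation:
Simulating step by step:
Generation 0 (given above): 21 live cells
Generation 1: 17 live cells
......#.
....####
#....###
##...#..
#...#..#
#......#
Generation 2: 11 live cells
#.......
#...#...
.#......
.#..##.#
......#.
#.....#.
Population at generation 2: 11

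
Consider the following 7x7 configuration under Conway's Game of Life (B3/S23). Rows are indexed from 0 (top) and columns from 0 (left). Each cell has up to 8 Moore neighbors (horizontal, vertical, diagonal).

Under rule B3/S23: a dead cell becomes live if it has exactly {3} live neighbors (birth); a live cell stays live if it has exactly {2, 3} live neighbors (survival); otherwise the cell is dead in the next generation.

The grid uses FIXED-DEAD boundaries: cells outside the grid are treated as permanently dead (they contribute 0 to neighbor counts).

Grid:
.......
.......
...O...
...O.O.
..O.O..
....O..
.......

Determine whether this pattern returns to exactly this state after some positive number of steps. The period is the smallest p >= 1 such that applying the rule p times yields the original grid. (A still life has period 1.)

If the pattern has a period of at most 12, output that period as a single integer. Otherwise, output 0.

Answer: 2

Derivation:
Simulating and comparing each generation to the original:
Gen 0 (original, given above): 6 live cells
Gen 1: 6 live cells, differs from original
Gen 2: 6 live cells, MATCHES original -> period = 2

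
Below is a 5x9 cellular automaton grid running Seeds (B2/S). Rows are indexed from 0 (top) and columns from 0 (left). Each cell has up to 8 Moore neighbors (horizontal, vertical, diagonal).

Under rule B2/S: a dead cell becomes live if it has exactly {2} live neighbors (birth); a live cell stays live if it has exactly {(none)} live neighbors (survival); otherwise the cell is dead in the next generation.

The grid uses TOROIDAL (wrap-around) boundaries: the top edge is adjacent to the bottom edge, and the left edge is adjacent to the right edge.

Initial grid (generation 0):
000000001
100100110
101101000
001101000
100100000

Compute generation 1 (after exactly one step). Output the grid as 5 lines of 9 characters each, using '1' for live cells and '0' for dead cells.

Simulating step by step:
Generation 0 (given above): 14 live cells
Generation 1: 12 live cells
(generation 1 grid is the final answer)

Answer: 011110100
000001000
000000010
100000101
010000001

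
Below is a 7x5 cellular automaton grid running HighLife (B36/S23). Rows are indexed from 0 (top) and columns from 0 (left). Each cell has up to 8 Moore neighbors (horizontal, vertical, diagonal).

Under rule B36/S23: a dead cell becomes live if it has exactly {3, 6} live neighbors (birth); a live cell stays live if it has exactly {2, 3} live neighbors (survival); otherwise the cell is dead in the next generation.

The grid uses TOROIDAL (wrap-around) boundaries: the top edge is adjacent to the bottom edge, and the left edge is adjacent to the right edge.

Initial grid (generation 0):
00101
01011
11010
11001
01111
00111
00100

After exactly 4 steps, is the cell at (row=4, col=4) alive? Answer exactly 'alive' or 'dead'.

Answer: alive

Derivation:
Simulating step by step:
Generation 0 (given above): 19 live cells
Generation 1: 15 live cells
11101
01000
00011
00100
10000
10001
01111
Generation 2: 10 live cells
00001
01000
00110
00011
11001
00100
00000
Generation 3: 12 live cells
00000
00110
00111
01000
11101
11000
00000
Generation 4: 8 live cells
00000
00101
01001
00000
00101
00101
00000

Cell (4,4) at generation 4: 1 -> alive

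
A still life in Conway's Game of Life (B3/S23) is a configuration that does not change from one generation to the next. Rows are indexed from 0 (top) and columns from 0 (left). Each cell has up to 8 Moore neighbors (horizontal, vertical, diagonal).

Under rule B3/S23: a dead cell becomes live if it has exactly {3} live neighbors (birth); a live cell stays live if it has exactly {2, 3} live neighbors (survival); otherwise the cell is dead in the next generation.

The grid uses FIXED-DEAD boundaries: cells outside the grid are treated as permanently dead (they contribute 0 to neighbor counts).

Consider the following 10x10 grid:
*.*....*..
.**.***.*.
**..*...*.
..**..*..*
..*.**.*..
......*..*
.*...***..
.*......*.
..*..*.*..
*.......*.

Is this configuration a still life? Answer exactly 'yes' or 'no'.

Answer: no

Derivation:
Compute generation 1 and compare to generation 0 (given above):
Generation 1:
..**.***..
..*.***.*.
*...*.*.**
..*...***.
..*.**.**.
....*...*.
.....****.
.**..*..*.
.*.....**.
..........
Cell (0,0) differs: gen0=1 vs gen1=0 -> NOT a still life.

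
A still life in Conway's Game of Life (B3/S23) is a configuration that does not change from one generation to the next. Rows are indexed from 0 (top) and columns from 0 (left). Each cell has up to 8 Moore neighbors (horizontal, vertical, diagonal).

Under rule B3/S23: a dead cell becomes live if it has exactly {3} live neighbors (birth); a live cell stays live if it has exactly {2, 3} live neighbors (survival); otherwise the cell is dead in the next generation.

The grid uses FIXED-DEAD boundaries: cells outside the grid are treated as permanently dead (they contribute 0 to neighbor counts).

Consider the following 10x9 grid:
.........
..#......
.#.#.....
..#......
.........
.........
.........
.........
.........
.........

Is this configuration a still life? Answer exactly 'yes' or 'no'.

Answer: yes

Derivation:
Compute generation 1 and compare to generation 0 (given above):
Generation 1:
.........
..#......
.#.#.....
..#......
.........
.........
.........
.........
.........
.........
The grids are IDENTICAL -> still life.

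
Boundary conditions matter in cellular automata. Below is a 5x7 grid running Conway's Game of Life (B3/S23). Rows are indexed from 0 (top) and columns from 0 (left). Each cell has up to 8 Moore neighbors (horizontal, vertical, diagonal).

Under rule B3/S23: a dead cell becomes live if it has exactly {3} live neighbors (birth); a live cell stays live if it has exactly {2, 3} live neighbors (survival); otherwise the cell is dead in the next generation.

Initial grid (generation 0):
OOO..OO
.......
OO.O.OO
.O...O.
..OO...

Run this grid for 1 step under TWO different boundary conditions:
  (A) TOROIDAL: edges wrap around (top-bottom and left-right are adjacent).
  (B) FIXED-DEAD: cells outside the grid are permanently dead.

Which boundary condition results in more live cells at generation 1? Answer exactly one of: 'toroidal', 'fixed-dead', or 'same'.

Answer: toroidal

Derivation:
Under TOROIDAL boundary, generation 1:
OOOO..O
....O..
OOO.OOO
.O.O.O.
...OOO.
Population = 18

Under FIXED-DEAD boundary, generation 1:
.O.....
....O..
OOO.OOO
OO.O.OO
..O....
Population = 14

Comparison: toroidal=18, fixed-dead=14 -> toroidal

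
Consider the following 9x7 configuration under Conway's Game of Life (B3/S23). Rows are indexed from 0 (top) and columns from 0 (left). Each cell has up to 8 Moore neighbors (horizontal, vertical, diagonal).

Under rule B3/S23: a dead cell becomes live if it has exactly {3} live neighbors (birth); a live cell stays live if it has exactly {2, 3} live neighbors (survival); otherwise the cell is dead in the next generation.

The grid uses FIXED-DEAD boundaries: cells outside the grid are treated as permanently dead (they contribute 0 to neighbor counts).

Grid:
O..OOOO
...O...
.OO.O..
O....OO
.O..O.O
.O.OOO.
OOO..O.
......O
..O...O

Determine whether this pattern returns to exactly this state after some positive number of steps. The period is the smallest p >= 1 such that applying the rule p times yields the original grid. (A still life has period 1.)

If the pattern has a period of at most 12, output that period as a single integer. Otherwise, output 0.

Answer: 0

Derivation:
Simulating and comparing each generation to the original:
Gen 0 (original, given above): 26 live cells
Gen 1: 30 live cells, differs from original
Gen 2: 16 live cells, differs from original
Gen 3: 17 live cells, differs from original
Gen 4: 17 live cells, differs from original
Gen 5: 16 live cells, differs from original
Gen 6: 14 live cells, differs from original
Gen 7: 17 live cells, differs from original
Gen 8: 14 live cells, differs from original
Gen 9: 16 live cells, differs from original
Gen 10: 15 live cells, differs from original
Gen 11: 11 live cells, differs from original
Gen 12: 7 live cells, differs from original
No period found within 12 steps.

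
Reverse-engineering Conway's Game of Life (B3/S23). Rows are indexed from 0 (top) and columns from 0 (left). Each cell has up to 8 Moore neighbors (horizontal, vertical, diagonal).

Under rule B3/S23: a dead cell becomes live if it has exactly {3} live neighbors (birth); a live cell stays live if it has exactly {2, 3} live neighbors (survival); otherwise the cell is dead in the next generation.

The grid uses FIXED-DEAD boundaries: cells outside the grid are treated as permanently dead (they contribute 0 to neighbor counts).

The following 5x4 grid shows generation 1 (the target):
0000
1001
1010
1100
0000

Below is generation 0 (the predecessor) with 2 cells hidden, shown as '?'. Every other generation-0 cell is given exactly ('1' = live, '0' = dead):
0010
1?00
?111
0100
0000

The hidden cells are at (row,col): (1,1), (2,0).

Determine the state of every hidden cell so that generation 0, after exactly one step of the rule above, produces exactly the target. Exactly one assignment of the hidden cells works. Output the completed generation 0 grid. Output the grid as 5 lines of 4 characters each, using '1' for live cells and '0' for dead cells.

Answer: 0010
1000
1111
0100
0000

Derivation:
Hidden generation-0 cells (in order): (1,1), (2,0).
A hidden cell only influences target cells in its own 3x3 neighborhood. Try each of the 2^2 = 4 assignments, step the completed generation 0 forward once under B3/S23, and compare with the target:
  (1,1)=0 (2,0)=0 -> step gives (1,0)='0' but target has '1' -> reject
  (1,1)=0 (2,0)=1 -> step reproduces the target at every cell -> ACCEPT
  (1,1)=1 (2,0)=0 -> step gives (0,1)='1' but target has '0' -> reject
  (1,1)=1 (2,0)=1 -> step gives (0,1)='1' but target has '0' -> reject
Unique solution: (1,1)=dead, (2,0)=live.
Check: live-neighbor counts of every cell in the completed generation 0:
1201
2543
3431
3342
1110
Applying B3/S23 to generation 0 with these counts gives:
0000
1001
1010
1100
0000
which matches the target exactly.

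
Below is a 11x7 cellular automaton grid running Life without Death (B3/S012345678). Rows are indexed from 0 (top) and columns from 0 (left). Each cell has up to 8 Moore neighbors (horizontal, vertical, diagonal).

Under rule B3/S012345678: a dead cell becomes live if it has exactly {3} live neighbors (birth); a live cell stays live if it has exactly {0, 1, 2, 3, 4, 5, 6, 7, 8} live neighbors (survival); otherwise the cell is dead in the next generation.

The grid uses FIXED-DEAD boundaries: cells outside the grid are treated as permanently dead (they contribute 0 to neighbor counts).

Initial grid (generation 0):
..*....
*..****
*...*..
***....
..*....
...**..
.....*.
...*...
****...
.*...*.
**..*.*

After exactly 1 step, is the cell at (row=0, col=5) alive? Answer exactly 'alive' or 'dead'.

Simulating step by step:
Generation 0 (given above): 26 live cells
Generation 1: 39 live cells
..****.
**.****
*.*.*..
****...
..*....
...**..
...*.*.
.*.**..
*****..
.*.***.
**..***

Cell (0,5) at generation 1: 1 -> alive

Answer: alive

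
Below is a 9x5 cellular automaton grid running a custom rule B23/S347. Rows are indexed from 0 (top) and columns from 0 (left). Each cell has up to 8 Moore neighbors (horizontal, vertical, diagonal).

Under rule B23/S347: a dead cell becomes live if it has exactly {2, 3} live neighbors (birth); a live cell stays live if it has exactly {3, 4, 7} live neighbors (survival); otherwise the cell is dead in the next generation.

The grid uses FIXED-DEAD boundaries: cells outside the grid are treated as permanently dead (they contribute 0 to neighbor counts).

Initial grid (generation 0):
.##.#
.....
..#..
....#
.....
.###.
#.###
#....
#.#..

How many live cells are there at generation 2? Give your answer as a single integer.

Answer: 21

Derivation:
Simulating step by step:
Generation 0 (given above): 15 live cells
Generation 1: 20 live cells
...#.
.###.
...#.
...#.
.####
#####
..##.
..#.#
.#...
Generation 2: 21 live cells
.#..#
..###
.#.##
.#.#.
##..#
..###
#....
.##..
..##.
Population at generation 2: 21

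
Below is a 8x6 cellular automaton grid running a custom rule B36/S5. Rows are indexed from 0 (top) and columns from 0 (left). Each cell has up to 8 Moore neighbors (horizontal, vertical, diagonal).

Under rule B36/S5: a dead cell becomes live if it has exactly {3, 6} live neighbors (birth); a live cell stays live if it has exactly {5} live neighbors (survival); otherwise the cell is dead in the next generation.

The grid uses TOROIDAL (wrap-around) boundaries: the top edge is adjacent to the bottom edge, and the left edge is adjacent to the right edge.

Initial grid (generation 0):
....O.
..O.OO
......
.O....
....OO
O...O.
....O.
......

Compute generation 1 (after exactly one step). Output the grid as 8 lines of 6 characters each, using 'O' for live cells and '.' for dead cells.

Simulating step by step:
Generation 0 (given above): 10 live cells
Generation 1: 6 live cells
(generation 1 grid is the final answer)

Answer: ...O.O
...O..
......
......
O.....
...O..
.....O
......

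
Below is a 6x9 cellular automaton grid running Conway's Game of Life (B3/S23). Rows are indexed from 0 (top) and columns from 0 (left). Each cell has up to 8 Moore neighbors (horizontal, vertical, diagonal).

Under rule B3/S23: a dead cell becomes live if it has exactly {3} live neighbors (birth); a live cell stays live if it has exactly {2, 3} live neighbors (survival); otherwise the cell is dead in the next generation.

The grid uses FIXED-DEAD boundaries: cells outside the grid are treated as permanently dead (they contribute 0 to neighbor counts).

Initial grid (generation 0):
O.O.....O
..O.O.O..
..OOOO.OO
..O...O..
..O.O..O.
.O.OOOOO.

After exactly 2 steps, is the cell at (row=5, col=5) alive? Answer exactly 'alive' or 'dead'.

Simulating step by step:
Generation 0 (given above): 23 live cells
Generation 1: 24 live cells
.O.O.....
..O.O.O.O
.OO.O..O.
.OO...O.O
.OO.O..O.
..OOOOOO.
Generation 2: 19 live cells
..OO.....
....OO.O.
......O.O
O....OO.O
....O...O
.OO.OOOO.

Cell (5,5) at generation 2: 1 -> alive

Answer: alive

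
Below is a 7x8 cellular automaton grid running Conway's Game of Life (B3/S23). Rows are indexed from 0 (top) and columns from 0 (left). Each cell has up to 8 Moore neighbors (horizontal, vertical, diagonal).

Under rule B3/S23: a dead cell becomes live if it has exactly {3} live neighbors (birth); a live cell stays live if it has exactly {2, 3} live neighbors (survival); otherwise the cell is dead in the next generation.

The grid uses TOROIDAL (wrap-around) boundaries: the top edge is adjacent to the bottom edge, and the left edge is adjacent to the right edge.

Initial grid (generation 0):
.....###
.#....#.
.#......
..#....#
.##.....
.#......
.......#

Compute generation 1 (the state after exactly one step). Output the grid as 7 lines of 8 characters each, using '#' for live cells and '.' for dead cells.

Simulating step by step:
Generation 0 (given above): 12 live cells
Generation 1: 20 live cells
(generation 1 grid is the final answer)

Answer: #....#.#
#....###
###.....
#.#.....
###.....
###.....
#......#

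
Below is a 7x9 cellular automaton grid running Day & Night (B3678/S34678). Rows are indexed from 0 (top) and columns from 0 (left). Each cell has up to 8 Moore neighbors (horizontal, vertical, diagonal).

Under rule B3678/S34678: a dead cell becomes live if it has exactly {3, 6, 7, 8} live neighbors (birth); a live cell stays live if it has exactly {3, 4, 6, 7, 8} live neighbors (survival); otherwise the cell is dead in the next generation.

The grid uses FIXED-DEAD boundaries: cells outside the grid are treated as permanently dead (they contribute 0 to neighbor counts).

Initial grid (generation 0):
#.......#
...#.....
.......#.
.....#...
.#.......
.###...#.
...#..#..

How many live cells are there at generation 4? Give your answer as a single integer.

Answer: 0

Derivation:
Simulating step by step:
Generation 0 (given above): 12 live cells
Generation 1: 1 live cells
.........
.........
.........
.........
.........
..#......
.........
Generation 2: 0 live cells
.........
.........
.........
.........
.........
.........
.........
Generation 3: 0 live cells
.........
.........
.........
.........
.........
.........
.........
Generation 4: 0 live cells
.........
.........
.........
.........
.........
.........
.........
Population at generation 4: 0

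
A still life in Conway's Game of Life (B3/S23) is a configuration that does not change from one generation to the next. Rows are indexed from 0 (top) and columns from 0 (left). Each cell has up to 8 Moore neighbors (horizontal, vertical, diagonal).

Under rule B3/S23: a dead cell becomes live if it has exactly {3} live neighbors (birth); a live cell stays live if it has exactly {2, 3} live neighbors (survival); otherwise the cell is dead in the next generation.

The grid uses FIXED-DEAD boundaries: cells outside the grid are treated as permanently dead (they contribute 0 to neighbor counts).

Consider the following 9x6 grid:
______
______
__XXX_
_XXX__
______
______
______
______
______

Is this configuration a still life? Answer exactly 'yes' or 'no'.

Answer: no

Derivation:
Compute generation 1 and compare to generation 0 (given above):
Generation 1:
______
___X__
_X__X_
_X__X_
__X___
______
______
______
______
Cell (1,3) differs: gen0=0 vs gen1=1 -> NOT a still life.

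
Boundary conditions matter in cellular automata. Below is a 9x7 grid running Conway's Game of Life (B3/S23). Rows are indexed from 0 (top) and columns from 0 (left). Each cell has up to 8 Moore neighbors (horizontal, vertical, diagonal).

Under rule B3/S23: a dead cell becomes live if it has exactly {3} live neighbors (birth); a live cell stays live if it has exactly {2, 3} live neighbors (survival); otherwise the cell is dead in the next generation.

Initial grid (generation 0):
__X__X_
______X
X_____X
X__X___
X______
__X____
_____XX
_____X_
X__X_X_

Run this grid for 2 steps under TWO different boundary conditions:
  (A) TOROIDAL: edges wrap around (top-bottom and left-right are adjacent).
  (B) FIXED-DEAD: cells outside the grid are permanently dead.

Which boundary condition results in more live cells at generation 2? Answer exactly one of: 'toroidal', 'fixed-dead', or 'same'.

Answer: toroidal

Derivation:
Under TOROIDAL boundary, generation 2:
____X__
X___X__
_____X_
_X____X
_X_____
X____XX
_____XX
____XX_
_____XX
Population = 16

Under FIXED-DEAD boundary, generation 2:
_______
_______
_______
XX_____
XX_____
_______
_____XX
____XXX
_______
Population = 9

Comparison: toroidal=16, fixed-dead=9 -> toroidal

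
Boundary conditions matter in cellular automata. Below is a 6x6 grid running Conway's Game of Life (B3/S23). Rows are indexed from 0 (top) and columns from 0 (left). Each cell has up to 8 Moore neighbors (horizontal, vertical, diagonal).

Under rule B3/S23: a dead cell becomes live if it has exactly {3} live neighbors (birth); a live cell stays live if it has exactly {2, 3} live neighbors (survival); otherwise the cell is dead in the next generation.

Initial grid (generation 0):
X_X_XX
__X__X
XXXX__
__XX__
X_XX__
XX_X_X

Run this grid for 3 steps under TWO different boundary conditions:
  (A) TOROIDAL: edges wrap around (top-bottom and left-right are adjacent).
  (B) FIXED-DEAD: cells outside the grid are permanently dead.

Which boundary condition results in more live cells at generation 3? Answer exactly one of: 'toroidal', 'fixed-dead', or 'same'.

Answer: fixed-dead

Derivation:
Under TOROIDAL boundary, generation 3:
______
______
______
XX____
XX___X
______
Population = 5

Under FIXED-DEAD boundary, generation 3:
____XX
___X__
____XX
___X_X
XX____
XX____
Population = 11

Comparison: toroidal=5, fixed-dead=11 -> fixed-dead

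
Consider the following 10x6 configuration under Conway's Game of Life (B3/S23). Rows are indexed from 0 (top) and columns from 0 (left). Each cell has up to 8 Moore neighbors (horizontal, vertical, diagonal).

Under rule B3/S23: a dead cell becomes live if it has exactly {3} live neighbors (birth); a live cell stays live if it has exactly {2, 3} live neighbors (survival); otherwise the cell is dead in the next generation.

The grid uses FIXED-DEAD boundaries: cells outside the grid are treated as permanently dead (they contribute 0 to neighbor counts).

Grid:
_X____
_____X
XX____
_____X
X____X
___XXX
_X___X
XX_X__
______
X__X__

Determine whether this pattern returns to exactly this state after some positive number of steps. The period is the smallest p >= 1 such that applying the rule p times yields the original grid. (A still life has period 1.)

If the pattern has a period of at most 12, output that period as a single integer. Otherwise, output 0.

Answer: 0

Derivation:
Simulating and comparing each generation to the original:
Gen 0 (original, given above): 17 live cells
Gen 1: 16 live cells, differs from original
Gen 2: 7 live cells, differs from original
Gen 3: 6 live cells, differs from original
Gen 4: 6 live cells, differs from original
Gen 5: 7 live cells, differs from original
Gen 6: 5 live cells, differs from original
Gen 7: 4 live cells, differs from original
Gen 8: 4 live cells, differs from original
Gen 9: 4 live cells, differs from original
Gen 10: 4 live cells, differs from original
Gen 11: 4 live cells, differs from original
Gen 12: 4 live cells, differs from original
No period found within 12 steps.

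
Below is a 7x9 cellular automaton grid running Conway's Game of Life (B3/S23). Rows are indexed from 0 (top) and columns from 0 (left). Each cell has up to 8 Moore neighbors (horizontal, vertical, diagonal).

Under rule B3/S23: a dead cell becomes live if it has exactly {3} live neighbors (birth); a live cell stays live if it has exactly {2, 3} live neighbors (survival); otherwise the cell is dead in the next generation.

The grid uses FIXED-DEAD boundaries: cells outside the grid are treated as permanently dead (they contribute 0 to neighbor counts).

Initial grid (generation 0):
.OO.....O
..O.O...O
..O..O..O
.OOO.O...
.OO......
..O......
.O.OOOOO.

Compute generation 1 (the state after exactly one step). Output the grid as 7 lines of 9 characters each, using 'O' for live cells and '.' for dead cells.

Answer: .OOO.....
..O....OO
.....O...
...OO....
.........
....OOO..
..OOOOO..

Derivation:
Simulating step by step:
Generation 0 (given above): 22 live cells
Generation 1: 17 live cells
(generation 1 grid is the final answer)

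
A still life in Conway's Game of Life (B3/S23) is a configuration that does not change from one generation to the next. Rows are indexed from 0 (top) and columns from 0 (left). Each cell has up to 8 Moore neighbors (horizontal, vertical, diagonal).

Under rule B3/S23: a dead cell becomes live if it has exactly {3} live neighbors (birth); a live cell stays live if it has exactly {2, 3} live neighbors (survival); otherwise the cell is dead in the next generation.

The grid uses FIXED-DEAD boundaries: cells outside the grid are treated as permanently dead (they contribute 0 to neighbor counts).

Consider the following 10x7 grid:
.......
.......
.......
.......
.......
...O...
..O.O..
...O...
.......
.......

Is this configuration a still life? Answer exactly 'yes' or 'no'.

Answer: yes

Derivation:
Compute generation 1 and compare to generation 0 (given above):
Generation 1:
.......
.......
.......
.......
.......
...O...
..O.O..
...O...
.......
.......
The grids are IDENTICAL -> still life.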